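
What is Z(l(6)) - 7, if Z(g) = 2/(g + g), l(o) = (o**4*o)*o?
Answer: -326591/46656 ≈ -7.0000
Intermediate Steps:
l(o) = o**6 (l(o) = o**5*o = o**6)
Z(g) = 1/g (Z(g) = 2/((2*g)) = 2*(1/(2*g)) = 1/g)
Z(l(6)) - 7 = 1/(6**6) - 7 = 1/46656 - 7 = -326591/46656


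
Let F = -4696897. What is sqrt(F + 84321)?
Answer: 4*I*sqrt(288286) ≈ 2147.7*I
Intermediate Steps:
sqrt(F + 84321) = sqrt(-4696897 + 84321) = sqrt(-4612576) = 4*I*sqrt(288286)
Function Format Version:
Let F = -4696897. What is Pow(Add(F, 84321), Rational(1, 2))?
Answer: Mul(4, I, Pow(288286, Rational(1, 2))) ≈ Mul(2147.7, I)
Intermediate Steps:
Pow(Add(F, 84321), Rational(1, 2)) = Pow(Add(-4696897, 84321), Rational(1, 2)) = Pow(-4612576, Rational(1, 2)) = Mul(4, I, Pow(288286, Rational(1, 2)))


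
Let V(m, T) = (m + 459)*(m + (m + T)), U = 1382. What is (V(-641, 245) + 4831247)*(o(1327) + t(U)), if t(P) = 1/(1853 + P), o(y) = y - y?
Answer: 5019981/3235 ≈ 1551.8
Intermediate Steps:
o(y) = 0
V(m, T) = (459 + m)*(T + 2*m) (V(m, T) = (459 + m)*(m + (T + m)) = (459 + m)*(T + 2*m))
(V(-641, 245) + 4831247)*(o(1327) + t(U)) = ((2*(-641)**2 + 459*245 + 918*(-641) + 245*(-641)) + 4831247)*(0 + 1/(1853 + 1382)) = ((2*410881 + 112455 - 588438 - 157045) + 4831247)*(0 + 1/3235) = ((821762 + 112455 - 588438 - 157045) + 4831247)*(0 + 1/3235) = (188734 + 4831247)*(1/3235) = 5019981*(1/3235) = 5019981/3235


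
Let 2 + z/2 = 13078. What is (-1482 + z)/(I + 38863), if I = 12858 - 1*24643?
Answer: 12335/13539 ≈ 0.91107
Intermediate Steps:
z = 26152 (z = -4 + 2*13078 = -4 + 26156 = 26152)
I = -11785 (I = 12858 - 24643 = -11785)
(-1482 + z)/(I + 38863) = (-1482 + 26152)/(-11785 + 38863) = 24670/27078 = 24670*(1/27078) = 12335/13539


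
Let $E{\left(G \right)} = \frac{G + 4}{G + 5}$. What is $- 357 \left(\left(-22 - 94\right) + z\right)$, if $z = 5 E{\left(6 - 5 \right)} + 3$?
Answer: $\frac{77707}{2} \approx 38854.0$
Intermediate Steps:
$E{\left(G \right)} = \frac{4 + G}{5 + G}$
$z = \frac{43}{6}$ ($z = 5 \frac{4 + \left(6 - 5\right)}{5 + \left(6 - 5\right)} + 3 = 5 \frac{4 + 1}{5 + 1} + 3 = 5 \cdot \frac{1}{6} \cdot 5 + 3 = 5 \cdot \frac{5}{6} + 3 = \frac{25}{6} + 3 = \frac{43}{6} \approx 7.1667$)
$- 357 \left(\left(-22 - 94\right) + z\right) = - 357 \left(\left(-22 - 94\right) + \frac{43}{6}\right) = - 357 \left(-116 + \frac{43}{6}\right) = \left(-357\right) \left(- \frac{653}{6}\right) = \frac{77707}{2}$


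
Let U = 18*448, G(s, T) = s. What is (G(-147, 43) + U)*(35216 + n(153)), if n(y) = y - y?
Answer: 278805072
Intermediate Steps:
n(y) = 0
U = 8064
(G(-147, 43) + U)*(35216 + n(153)) = (-147 + 8064)*(35216 + 0) = 7917*35216 = 278805072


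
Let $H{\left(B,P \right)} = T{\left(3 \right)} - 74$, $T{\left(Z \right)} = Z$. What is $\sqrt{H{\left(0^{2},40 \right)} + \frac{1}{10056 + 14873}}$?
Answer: $\frac{3 i \sqrt{4902586998}}{24929} \approx 8.4261 i$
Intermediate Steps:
$H{\left(B,P \right)} = -71$ ($H{\left(B,P \right)} = 3 - 74 = -71$)
$\sqrt{H{\left(0^{2},40 \right)} + \frac{1}{10056 + 14873}} = \sqrt{-71 + \frac{1}{10056 + 14873}} = \sqrt{-71 + \frac{1}{24929}} = \sqrt{- \frac{1769958}{24929}} = \frac{3 i \sqrt{4902586998}}{24929}$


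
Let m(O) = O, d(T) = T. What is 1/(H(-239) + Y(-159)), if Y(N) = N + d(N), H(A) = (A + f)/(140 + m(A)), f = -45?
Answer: -99/31198 ≈ -0.0031733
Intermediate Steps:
H(A) = (-45 + A)/(140 + A) (H(A) = (A - 45)/(140 + A) = (-45 + A)/(140 + A))
Y(N) = 2*N (Y(N) = N + N = 2*N)
1/(H(-239) + Y(-159)) = 1/((-45 - 239)/(140 - 239) + 2*(-159)) = 1/(-284/(-99) - 318) = 1/(-1/99*(-284) - 318) = 1/(284/99 - 318) = 1/(-31198/99) = -99/31198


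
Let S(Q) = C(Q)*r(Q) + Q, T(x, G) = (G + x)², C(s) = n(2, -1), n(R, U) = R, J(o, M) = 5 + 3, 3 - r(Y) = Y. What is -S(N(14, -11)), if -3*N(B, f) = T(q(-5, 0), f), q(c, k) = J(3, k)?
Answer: -9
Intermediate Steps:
r(Y) = 3 - Y
J(o, M) = 8
q(c, k) = 8
C(s) = 2
N(B, f) = -(8 + f)²/3 (N(B, f) = -(f + 8)²/3 = -(8 + f)²/3)
S(Q) = 6 - Q (S(Q) = 2*(3 - Q) + Q = (6 - 2*Q) + Q = 6 - Q)
-S(N(14, -11)) = -(6 - (-1)*(8 - 11)²/3) = -(6 - (-1)*(-3)²/3) = -(6 - (-1)*9/3) = -(6 - 1*(-3)) = -(6 + 3) = -1*9 = -9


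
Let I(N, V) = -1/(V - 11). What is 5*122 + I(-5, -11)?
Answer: 13421/22 ≈ 610.04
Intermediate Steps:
I(N, V) = -1/(-11 + V)
5*122 + I(-5, -11) = 5*122 - 1/(-11 - 11) = 610 - 1/(-22) = 610 - 1*(-1/22) = 610 + 1/22 = 13421/22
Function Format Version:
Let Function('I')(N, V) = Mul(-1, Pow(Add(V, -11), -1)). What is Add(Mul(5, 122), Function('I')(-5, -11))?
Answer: Rational(13421, 22) ≈ 610.04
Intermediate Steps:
Function('I')(N, V) = Mul(-1, Pow(Add(-11, V), -1))
Add(Mul(5, 122), Function('I')(-5, -11)) = Add(Mul(5, 122), Mul(-1, Pow(Add(-11, -11), -1))) = Add(610, Mul(-1, Pow(-22, -1))) = Add(610, Mul(-1, Rational(-1, 22))) = Add(610, Rational(1, 22)) = Rational(13421, 22)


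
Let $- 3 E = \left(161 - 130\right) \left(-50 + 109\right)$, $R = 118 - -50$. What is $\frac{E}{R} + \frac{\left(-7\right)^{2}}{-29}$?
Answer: $- \frac{77737}{14616} \approx -5.3186$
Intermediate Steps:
$R = 168$ ($R = 118 + 50 = 168$)
$E = - \frac{1829}{3}$ ($E = - \frac{\left(161 - 130\right) \left(-50 + 109\right)}{3} = - \frac{31 \cdot 59}{3} = \left(- \frac{1}{3}\right) 1829 = - \frac{1829}{3} \approx -609.67$)
$\frac{E}{R} + \frac{\left(-7\right)^{2}}{-29} = - \frac{1829}{3 \cdot 168} + \frac{\left(-7\right)^{2}}{-29} = \left(- \frac{1829}{3}\right) \frac{1}{168} + 49 \left(- \frac{1}{29}\right) = - \frac{1829}{504} - \frac{49}{29} = - \frac{77737}{14616}$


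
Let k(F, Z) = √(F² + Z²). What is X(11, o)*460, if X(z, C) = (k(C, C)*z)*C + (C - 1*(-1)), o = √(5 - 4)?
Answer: 920 + 5060*√2 ≈ 8075.9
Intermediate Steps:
o = 1 (o = √1 = 1)
X(z, C) = 1 + C + C*z*√2*√(C²) (X(z, C) = (√(C² + C²)*z)*C + (C - 1*(-1)) = (√(2*C²)*z)*C + (C + 1) = ((√2*√(C²))*z)*C + (1 + C) = (z*√2*√(C²))*C + (1 + C) = C*z*√2*√(C²) + (1 + C) = 1 + C + C*z*√2*√(C²))
X(11, o)*460 = (1 + 1 + 1*11*√2*√(1²))*460 = (1 + 1 + 1*11*√2*√1)*460 = (1 + 1 + 1*11*√2*1)*460 = (1 + 1 + 11*√2)*460 = (2 + 11*√2)*460 = 920 + 5060*√2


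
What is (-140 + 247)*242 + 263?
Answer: 26157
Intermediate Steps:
(-140 + 247)*242 + 263 = 107*242 + 263 = 25894 + 263 = 26157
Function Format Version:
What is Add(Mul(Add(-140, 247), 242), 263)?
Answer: 26157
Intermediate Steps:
Add(Mul(Add(-140, 247), 242), 263) = Add(Mul(107, 242), 263) = Add(25894, 263) = 26157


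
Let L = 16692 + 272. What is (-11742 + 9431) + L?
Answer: 14653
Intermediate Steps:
L = 16964
(-11742 + 9431) + L = (-11742 + 9431) + 16964 = -2311 + 16964 = 14653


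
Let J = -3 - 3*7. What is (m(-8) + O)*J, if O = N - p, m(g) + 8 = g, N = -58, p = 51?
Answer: 3000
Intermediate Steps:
J = -24 (J = -3 - 21 = -24)
m(g) = -8 + g
O = -109 (O = -58 - 1*51 = -58 - 51 = -109)
(m(-8) + O)*J = ((-8 - 8) - 109)*(-24) = (-16 - 109)*(-24) = -125*(-24) = 3000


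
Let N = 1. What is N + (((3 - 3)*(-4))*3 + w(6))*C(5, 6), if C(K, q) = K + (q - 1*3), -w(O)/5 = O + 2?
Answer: -319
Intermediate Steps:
w(O) = -10 - 5*O (w(O) = -5*(O + 2) = -5*(2 + O) = -10 - 5*O)
C(K, q) = -3 + K + q (C(K, q) = K + (q - 3) = K + (-3 + q) = -3 + K + q)
N + (((3 - 3)*(-4))*3 + w(6))*C(5, 6) = 1 + (((3 - 3)*(-4))*3 + (-10 - 5*6))*(-3 + 5 + 6) = 1 + ((0*(-4))*3 + (-10 - 30))*8 = 1 + (0*3 - 40)*8 = 1 + (0 - 40)*8 = 1 - 40*8 = 1 - 320 = -319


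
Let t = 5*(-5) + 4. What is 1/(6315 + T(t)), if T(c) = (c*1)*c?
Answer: 1/6756 ≈ 0.00014802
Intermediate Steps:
t = -21 (t = -25 + 4 = -21)
T(c) = c² (T(c) = c*c = c²)
1/(6315 + T(t)) = 1/(6315 + (-21)²) = 1/(6315 + 441) = 1/6756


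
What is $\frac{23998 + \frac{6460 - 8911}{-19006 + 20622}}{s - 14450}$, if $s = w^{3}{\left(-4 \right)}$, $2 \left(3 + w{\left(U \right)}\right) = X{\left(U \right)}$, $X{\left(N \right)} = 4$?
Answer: $- \frac{38778317}{23352816} \approx -1.6605$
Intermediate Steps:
$w{\left(U \right)} = -1$ ($w{\left(U \right)} = -3 + \frac{1}{2} \cdot 4 = -3 + 2 = -1$)
$s = -1$ ($s = \left(-1\right)^{3} = -1$)
$\frac{23998 + \frac{6460 - 8911}{-19006 + 20622}}{s - 14450} = \frac{23998 + \frac{6460 - 8911}{-19006 + 20622}}{-1 - 14450} = \frac{23998 - \frac{2451}{1616}}{-14451} = \left(23998 - \frac{2451}{1616}\right) \left(- \frac{1}{14451}\right) = \frac{38778317}{1616} \left(- \frac{1}{14451}\right) = - \frac{38778317}{23352816}$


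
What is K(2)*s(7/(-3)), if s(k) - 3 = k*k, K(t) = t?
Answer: 152/9 ≈ 16.889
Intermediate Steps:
s(k) = 3 + k**2 (s(k) = 3 + k*k = 3 + k**2)
K(2)*s(7/(-3)) = 2*(3 + (7/(-3))**2) = 2*(3 + (7*(-1/3))**2) = 2*(3 + (-7/3)**2) = 2*(3 + 49/9) = 2*(76/9) = 152/9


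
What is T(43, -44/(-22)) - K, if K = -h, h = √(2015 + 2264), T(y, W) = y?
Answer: 43 + √4279 ≈ 108.41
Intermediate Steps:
h = √4279 ≈ 65.414
K = -√4279 ≈ -65.414
T(43, -44/(-22)) - K = 43 - (-1)*√4279 = 43 + √4279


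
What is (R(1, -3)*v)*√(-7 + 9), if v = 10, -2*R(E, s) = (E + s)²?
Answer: -20*√2 ≈ -28.284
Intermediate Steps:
R(E, s) = -(E + s)²/2
(R(1, -3)*v)*√(-7 + 9) = (-(1 - 3)²/2*10)*√(-7 + 9) = (-½*(-2)²*10)*√2 = (-½*4*10)*√2 = (-2*10)*√2 = -20*√2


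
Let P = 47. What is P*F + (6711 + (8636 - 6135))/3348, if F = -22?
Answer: -863155/837 ≈ -1031.2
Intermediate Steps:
P*F + (6711 + (8636 - 6135))/3348 = 47*(-22) + (6711 + (8636 - 6135))/3348 = -1034 + (6711 + 2501)*(1/3348) = -1034 + 9212*(1/3348) = -1034 + 2303/837 = -863155/837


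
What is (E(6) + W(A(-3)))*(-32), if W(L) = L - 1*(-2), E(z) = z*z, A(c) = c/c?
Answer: -1248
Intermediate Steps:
A(c) = 1
E(z) = z²
W(L) = 2 + L (W(L) = L + 2 = 2 + L)
(E(6) + W(A(-3)))*(-32) = (6² + (2 + 1))*(-32) = (36 + 3)*(-32) = 39*(-32) = -1248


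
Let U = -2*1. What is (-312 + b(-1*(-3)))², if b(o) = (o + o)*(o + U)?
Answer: 93636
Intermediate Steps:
U = -2
b(o) = 2*o*(-2 + o) (b(o) = (o + o)*(o - 2) = (2*o)*(-2 + o) = 2*o*(-2 + o))
(-312 + b(-1*(-3)))² = (-312 + 2*(-1*(-3))*(-2 - 1*(-3)))² = (-312 + 2*3*(-2 + 3))² = (-312 + 2*3*1)² = (-312 + 6)² = (-306)² = 93636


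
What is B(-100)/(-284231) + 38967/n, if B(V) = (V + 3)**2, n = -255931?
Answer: -13483684156/72743524061 ≈ -0.18536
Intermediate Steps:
B(V) = (3 + V)**2
B(-100)/(-284231) + 38967/n = (3 - 100)**2/(-284231) + 38967/(-255931) = (-97)**2*(-1/284231) + 38967*(-1/255931) = 9409*(-1/284231) - 38967/255931 = -9409/284231 - 38967/255931 = -13483684156/72743524061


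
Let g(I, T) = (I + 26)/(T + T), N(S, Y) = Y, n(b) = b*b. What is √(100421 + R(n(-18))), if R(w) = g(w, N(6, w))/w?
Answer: √10541795071/324 ≈ 316.89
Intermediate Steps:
n(b) = b²
g(I, T) = (26 + I)/(2*T) (g(I, T) = (26 + I)/((2*T)) = (26 + I)*(1/(2*T)) = (26 + I)/(2*T))
R(w) = (26 + w)/(2*w²) (R(w) = ((26 + w)/(2*w))/w = (26 + w)/(2*w²))
√(100421 + R(n(-18))) = √(100421 + (26 + (-18)²)/(2*((-18)²)²)) = √(100421 + (½)*(26 + 324)/324²) = √(100421 + (½)*(1/104976)*350) = √(100421 + 175/104976) = √(10541795071/104976) = √10541795071/324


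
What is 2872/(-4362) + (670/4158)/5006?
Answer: -4981467343/7566233598 ≈ -0.65838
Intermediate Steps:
2872/(-4362) + (670/4158)/5006 = 2872*(-1/4362) + (670*(1/4158))*(1/5006) = -1436/2181 + (335/2079)*(1/5006) = -1436/2181 + 335/10407474 = -4981467343/7566233598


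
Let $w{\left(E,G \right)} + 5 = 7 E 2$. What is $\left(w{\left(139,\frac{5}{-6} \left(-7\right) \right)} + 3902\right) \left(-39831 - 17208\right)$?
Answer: $-333278877$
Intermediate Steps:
$w{\left(E,G \right)} = -5 + 14 E$ ($w{\left(E,G \right)} = -5 + 7 E 2 = -5 + 14 E$)
$\left(w{\left(139,\frac{5}{-6} \left(-7\right) \right)} + 3902\right) \left(-39831 - 17208\right) = \left(\left(-5 + 14 \cdot 139\right) + 3902\right) \left(-39831 - 17208\right) = \left(\left(-5 + 1946\right) + 3902\right) \left(-57039\right) = \left(1941 + 3902\right) \left(-57039\right) = 5843 \left(-57039\right) = -333278877$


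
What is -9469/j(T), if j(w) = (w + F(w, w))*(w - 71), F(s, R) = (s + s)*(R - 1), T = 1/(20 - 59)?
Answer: 561691611/113570 ≈ 4945.8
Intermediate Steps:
T = -1/39 (T = 1/(-39) = -1/39 ≈ -0.025641)
F(s, R) = 2*s*(-1 + R) (F(s, R) = (2*s)*(-1 + R) = 2*s*(-1 + R))
j(w) = (-71 + w)*(w + 2*w*(-1 + w)) (j(w) = (w + 2*w*(-1 + w))*(w - 71) = (w + 2*w*(-1 + w))*(-71 + w) = (-71 + w)*(w + 2*w*(-1 + w)))
-9469/j(T) = -9469*(-39/(71 - 143*(-1/39) + 2*(-1/39)**2)) = -9469*(-39/(71 + 11/3 + 2*(1/1521))) = -9469*(-39/(71 + 11/3 + 2/1521)) = -9469/((-1/39*113570/1521)) = -9469/(-113570/59319) = -9469*(-59319/113570) = 561691611/113570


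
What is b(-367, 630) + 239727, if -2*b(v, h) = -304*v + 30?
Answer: 183928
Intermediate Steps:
b(v, h) = -15 + 152*v (b(v, h) = -(-304*v + 30)/2 = -(30 - 304*v)/2 = -15 + 152*v)
b(-367, 630) + 239727 = (-15 + 152*(-367)) + 239727 = (-15 - 55784) + 239727 = -55799 + 239727 = 183928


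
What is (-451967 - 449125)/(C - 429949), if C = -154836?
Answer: 901092/584785 ≈ 1.5409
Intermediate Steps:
(-451967 - 449125)/(C - 429949) = (-451967 - 449125)/(-154836 - 429949) = -901092/(-584785) = -901092*(-1/584785) = 901092/584785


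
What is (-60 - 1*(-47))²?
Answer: 169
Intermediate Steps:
(-60 - 1*(-47))² = (-60 + 47)² = (-13)² = 169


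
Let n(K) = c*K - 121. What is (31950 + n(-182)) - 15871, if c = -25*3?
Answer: 29608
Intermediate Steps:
c = -75
n(K) = -121 - 75*K (n(K) = -75*K - 121 = -121 - 75*K)
(31950 + n(-182)) - 15871 = (31950 + (-121 - 75*(-182))) - 15871 = (31950 + (-121 + 13650)) - 15871 = (31950 + 13529) - 15871 = 45479 - 15871 = 29608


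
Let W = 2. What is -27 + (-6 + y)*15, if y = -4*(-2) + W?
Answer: 33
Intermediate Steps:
y = 10 (y = -4*(-2) + 2 = 8 + 2 = 10)
-27 + (-6 + y)*15 = -27 + (-6 + 10)*15 = -27 + 4*15 = -27 + 60 = 33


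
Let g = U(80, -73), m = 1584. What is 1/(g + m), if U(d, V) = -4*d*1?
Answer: 1/1264 ≈ 0.00079114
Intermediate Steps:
U(d, V) = -4*d
g = -320 (g = -4*80 = -320)
1/(g + m) = 1/(-320 + 1584) = 1/1264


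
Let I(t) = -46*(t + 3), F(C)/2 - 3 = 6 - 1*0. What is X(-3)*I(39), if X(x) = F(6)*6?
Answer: -208656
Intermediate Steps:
F(C) = 18 (F(C) = 6 + 2*(6 - 1*0) = 6 + 2*(6 + 0) = 6 + 2*6 = 6 + 12 = 18)
I(t) = -138 - 46*t (I(t) = -46*(3 + t) = -138 - 46*t)
X(x) = 108 (X(x) = 18*6 = 108)
X(-3)*I(39) = 108*(-138 - 46*39) = 108*(-138 - 1794) = 108*(-1932) = -208656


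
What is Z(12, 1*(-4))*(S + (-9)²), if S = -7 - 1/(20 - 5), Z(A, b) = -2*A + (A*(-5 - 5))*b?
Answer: 168568/5 ≈ 33714.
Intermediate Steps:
Z(A, b) = -2*A - 10*A*b (Z(A, b) = -2*A + (A*(-10))*b = -2*A + (-10*A)*b = -2*A - 10*A*b)
S = -106/15 (S = -7 - 1/15 = -106/15 ≈ -7.0667)
Z(12, 1*(-4))*(S + (-9)²) = (-2*12*(1 + 5*(1*(-4))))*(-106/15 + (-9)²) = (-2*12*(1 + 5*(-4)))*(-106/15 + 81) = -2*12*(1 - 20)*(1109/15) = -2*12*(-19)*(1109/15) = 456*(1109/15) = 168568/5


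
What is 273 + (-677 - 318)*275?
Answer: -273352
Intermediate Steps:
273 + (-677 - 318)*275 = 273 - 995*275 = 273 - 273625 = -273352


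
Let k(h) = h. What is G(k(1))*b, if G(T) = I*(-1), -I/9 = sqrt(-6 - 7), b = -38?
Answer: -342*I*sqrt(13) ≈ -1233.1*I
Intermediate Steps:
I = -9*I*sqrt(13) (I = -9*sqrt(-6 - 7) = -9*I*sqrt(13) ≈ -32.45*I)
G(T) = 9*I*sqrt(13) (G(T) = -9*I*sqrt(13)*(-1) = 9*I*sqrt(13))
G(k(1))*b = (9*I*sqrt(13))*(-38) = -342*I*sqrt(13)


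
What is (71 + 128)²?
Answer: 39601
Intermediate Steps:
(71 + 128)² = 199² = 39601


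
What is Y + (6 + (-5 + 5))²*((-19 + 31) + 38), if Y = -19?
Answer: 1781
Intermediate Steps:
Y + (6 + (-5 + 5))²*((-19 + 31) + 38) = -19 + (6 + (-5 + 5))²*((-19 + 31) + 38) = -19 + (6 + 0)²*(12 + 38) = -19 + 6²*50 = -19 + 36*50 = -19 + 1800 = 1781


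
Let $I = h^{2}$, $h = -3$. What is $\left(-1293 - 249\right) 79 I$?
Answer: $-1096362$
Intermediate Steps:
$I = 9$ ($I = \left(-3\right)^{2} = 9$)
$\left(-1293 - 249\right) 79 I = \left(-1293 - 249\right) 79 \cdot 9 = \left(-1542\right) 711 = -1096362$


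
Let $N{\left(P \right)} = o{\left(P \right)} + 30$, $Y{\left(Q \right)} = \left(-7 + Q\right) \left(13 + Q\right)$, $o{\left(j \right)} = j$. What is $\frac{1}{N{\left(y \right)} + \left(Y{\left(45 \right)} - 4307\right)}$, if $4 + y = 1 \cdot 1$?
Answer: $- \frac{1}{2076} \approx -0.0004817$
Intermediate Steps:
$y = -3$ ($y = -4 + 1 \cdot 1 = -4 + 1 = -3$)
$N{\left(P \right)} = 30 + P$ ($N{\left(P \right)} = P + 30 = 30 + P$)
$\frac{1}{N{\left(y \right)} + \left(Y{\left(45 \right)} - 4307\right)} = \frac{1}{\left(30 - 3\right) + \left(\left(-91 + 45^{2} + 6 \cdot 45\right) - 4307\right)} = \frac{1}{27 + \left(\left(-91 + 2025 + 270\right) - 4307\right)} = \frac{1}{27 + \left(2204 - 4307\right)} = \frac{1}{27 - 2103} = \frac{1}{-2076} = - \frac{1}{2076}$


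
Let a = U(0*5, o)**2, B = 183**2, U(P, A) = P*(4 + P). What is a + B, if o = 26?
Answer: 33489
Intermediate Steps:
B = 33489
a = 0 (a = ((0*5)*(4 + 0*5))**2 = (0*(4 + 0))**2 = (0*4)**2 = 0**2 = 0)
a + B = 0 + 33489 = 33489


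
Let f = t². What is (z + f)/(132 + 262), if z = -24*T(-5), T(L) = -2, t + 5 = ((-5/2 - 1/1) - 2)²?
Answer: 10969/6304 ≈ 1.7400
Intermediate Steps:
t = 101/4 (t = -5 + ((-5/2 - 1/1) - 2)² = -5 + ((-5*½ - 1*1) - 2)² = -5 + ((-5/2 - 1) - 2)² = -5 + (-7/2 - 2)² = -5 + (-11/2)² = -5 + 121/4 = 101/4 ≈ 25.250)
f = 10201/16 (f = (101/4)² = 10201/16 ≈ 637.56)
z = 48 (z = -24*(-2) = 48)
(z + f)/(132 + 262) = (48 + 10201/16)/(132 + 262) = (10969/16)/394 = (10969/16)*(1/394) = 10969/6304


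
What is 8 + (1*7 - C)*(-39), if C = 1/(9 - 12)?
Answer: -278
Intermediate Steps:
C = -1/3 (C = 1/(-3) = -1/3 ≈ -0.33333)
8 + (1*7 - C)*(-39) = 8 + (1*7 - 1*(-1/3))*(-39) = 8 + (7 + 1/3)*(-39) = 8 + (22/3)*(-39) = 8 - 286 = -278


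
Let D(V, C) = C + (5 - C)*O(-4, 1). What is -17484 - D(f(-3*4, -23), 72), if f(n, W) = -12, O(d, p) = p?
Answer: -17489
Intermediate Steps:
D(V, C) = 5 (D(V, C) = C + (5 - C)*1 = C + (5 - C) = 5)
-17484 - D(f(-3*4, -23), 72) = -17484 - 1*5 = -17484 - 5 = -17489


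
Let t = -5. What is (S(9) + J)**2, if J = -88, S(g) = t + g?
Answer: 7056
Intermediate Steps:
S(g) = -5 + g
(S(9) + J)**2 = ((-5 + 9) - 88)**2 = (4 - 88)**2 = (-84)**2 = 7056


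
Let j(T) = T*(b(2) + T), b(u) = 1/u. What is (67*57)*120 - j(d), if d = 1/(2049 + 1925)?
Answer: 1809366888823/3948169 ≈ 4.5828e+5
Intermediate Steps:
d = 1/3974 ≈ 0.00025164
j(T) = T*(½ + T) (j(T) = T*(1/2 + T) = T*(½ + T))
(67*57)*120 - j(d) = (67*57)*120 - (½ + 1/3974)/3974 = 3819*120 - 994/(3974*1987) = 458280 - 1*497/3948169 = 458280 - 497/3948169 = 1809366888823/3948169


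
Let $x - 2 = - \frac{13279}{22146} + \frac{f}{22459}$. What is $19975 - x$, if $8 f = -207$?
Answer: $\frac{39737639626843}{1989508056} \approx 19974.0$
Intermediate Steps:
$f = - \frac{207}{8}$ ($f = \frac{1}{8} \left(-207\right) = - \frac{207}{8} \approx -25.875$)
$x = \frac{2783791757}{1989508056}$ ($x = 2 - \left(\frac{207}{179672} + \frac{13279}{22146}\right) = 2 - \frac{1195224355}{1989508056} = \frac{2783791757}{1989508056} \approx 1.3992$)
$19975 - x = 19975 - \frac{2783791757}{1989508056} = \frac{39737639626843}{1989508056}$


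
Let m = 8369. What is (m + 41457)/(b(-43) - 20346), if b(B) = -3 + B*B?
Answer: -24913/9250 ≈ -2.6933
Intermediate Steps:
b(B) = -3 + B**2
(m + 41457)/(b(-43) - 20346) = (8369 + 41457)/((-3 + (-43)**2) - 20346) = 49826/((-3 + 1849) - 20346) = 49826/(1846 - 20346) = 49826/(-18500) = 49826*(-1/18500) = -24913/9250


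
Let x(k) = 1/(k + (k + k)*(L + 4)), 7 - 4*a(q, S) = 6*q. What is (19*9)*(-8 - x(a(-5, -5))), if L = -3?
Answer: -50844/37 ≈ -1374.2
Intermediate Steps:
a(q, S) = 7/4 - 3*q/2
x(k) = 1/(3*k) (x(k) = 1/(k + (k + k)*(-3 + 4)) = 1/(k + (2*k)*1) = 1/(k + 2*k) = 1/(3*k))
(19*9)*(-8 - x(a(-5, -5))) = (19*9)*(-8 - 1/(3*(7/4 - 3/2*(-5)))) = 171*(-8 - 1/(3*(7/4 + 15/2))) = 171*(-8 - 1/(3*37/4)) = 171*(-8 - 4/(3*37)) = 171*(-8 - 1*4/111) = 171*(-8 - 4/111) = 171*(-892/111) = -50844/37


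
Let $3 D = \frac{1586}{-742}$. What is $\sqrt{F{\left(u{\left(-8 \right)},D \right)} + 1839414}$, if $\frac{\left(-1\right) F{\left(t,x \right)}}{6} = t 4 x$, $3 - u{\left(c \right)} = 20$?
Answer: $\frac{\sqrt{253138770766}}{371} \approx 1356.1$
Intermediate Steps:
$u{\left(c \right)} = -17$ ($u{\left(c \right)} = 3 - 20 = -17$)
$D = - \frac{793}{1113}$ ($D = \frac{1586 \frac{1}{-742}}{3} = \frac{1586 \left(- \frac{1}{742}\right)}{3} = \frac{1}{3} \left(- \frac{793}{371}\right) = - \frac{793}{1113} \approx -0.71249$)
$F{\left(t,x \right)} = - 24 t x$ ($F{\left(t,x \right)} = - 6 t 4 x = - 6 \cdot 4 t x = - 24 t x$)
$\sqrt{F{\left(u{\left(-8 \right)},D \right)} + 1839414} = \sqrt{\left(-24\right) \left(-17\right) \left(- \frac{793}{1113}\right) + 1839414} = \sqrt{- \frac{107848}{371} + 1839414} = \sqrt{\frac{682314746}{371}} = \frac{\sqrt{253138770766}}{371}$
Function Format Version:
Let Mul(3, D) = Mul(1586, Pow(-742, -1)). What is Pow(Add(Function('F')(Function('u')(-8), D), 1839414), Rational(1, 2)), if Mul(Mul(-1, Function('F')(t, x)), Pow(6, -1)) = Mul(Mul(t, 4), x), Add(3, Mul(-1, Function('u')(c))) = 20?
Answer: Mul(Rational(1, 371), Pow(253138770766, Rational(1, 2))) ≈ 1356.1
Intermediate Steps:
Function('u')(c) = -17 (Function('u')(c) = Add(3, Mul(-1, 20)) = Add(3, -20) = -17)
D = Rational(-793, 1113) (D = Mul(Rational(1, 3), Mul(1586, Pow(-742, -1))) = Mul(Rational(1, 3), Mul(1586, Rational(-1, 742))) = Mul(Rational(1, 3), Rational(-793, 371)) = Rational(-793, 1113) ≈ -0.71249)
Function('F')(t, x) = Mul(-24, t, x) (Function('F')(t, x) = Mul(-6, Mul(Mul(t, 4), x)) = Mul(-6, Mul(Mul(4, t), x)) = Mul(-6, Mul(4, t, x)) = Mul(-24, t, x))
Pow(Add(Function('F')(Function('u')(-8), D), 1839414), Rational(1, 2)) = Pow(Add(Mul(-24, -17, Rational(-793, 1113)), 1839414), Rational(1, 2)) = Pow(Add(Rational(-107848, 371), 1839414), Rational(1, 2)) = Pow(Rational(682314746, 371), Rational(1, 2)) = Mul(Rational(1, 371), Pow(253138770766, Rational(1, 2)))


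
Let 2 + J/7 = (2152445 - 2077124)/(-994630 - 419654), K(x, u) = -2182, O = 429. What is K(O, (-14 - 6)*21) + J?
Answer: -1035431637/471428 ≈ -2196.4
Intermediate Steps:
J = -6775741/471428 (J = -14 + 7*((2152445 - 2077124)/(-994630 - 419654)) = -14 + 7*(75321/(-1414284)) = -14 + 7*(75321*(-1/1414284)) = -14 + 7*(-25107/471428) = -14 - 175749/471428 = -6775741/471428 ≈ -14.373)
K(O, (-14 - 6)*21) + J = -2182 - 6775741/471428 = -1035431637/471428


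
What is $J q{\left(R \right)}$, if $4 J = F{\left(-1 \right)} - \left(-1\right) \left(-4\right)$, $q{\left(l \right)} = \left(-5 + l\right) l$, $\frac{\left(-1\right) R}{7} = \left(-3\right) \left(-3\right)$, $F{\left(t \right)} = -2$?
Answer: $-6426$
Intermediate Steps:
$R = -63$ ($R = - 7 \left(\left(-3\right) \left(-3\right)\right) = \left(-7\right) 9 = -63$)
$q{\left(l \right)} = l \left(-5 + l\right)$
$J = - \frac{3}{2}$ ($J = \frac{-2 - \left(-1\right) \left(-4\right)}{4} = \frac{-2 - 4}{4} = \frac{1}{4} \left(-6\right) = - \frac{3}{2} \approx -1.5$)
$J q{\left(R \right)} = - \frac{3 \left(- 63 \left(-5 - 63\right)\right)}{2} = - \frac{3 \left(\left(-63\right) \left(-68\right)\right)}{2} = \left(- \frac{3}{2}\right) 4284 = -6426$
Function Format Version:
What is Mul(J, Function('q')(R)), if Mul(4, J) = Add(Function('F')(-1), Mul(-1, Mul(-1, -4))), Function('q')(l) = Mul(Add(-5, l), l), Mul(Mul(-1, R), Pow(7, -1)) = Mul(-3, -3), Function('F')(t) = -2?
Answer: -6426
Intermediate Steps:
R = -63 (R = Mul(-7, Mul(-3, -3)) = Mul(-7, 9) = -63)
Function('q')(l) = Mul(l, Add(-5, l))
J = Rational(-3, 2) (J = Mul(Rational(1, 4), Add(-2, Mul(-1, Mul(-1, -4)))) = Mul(Rational(1, 4), Add(-2, Mul(-1, 4))) = Mul(Rational(1, 4), Add(-2, -4)) = Mul(Rational(1, 4), -6) = Rational(-3, 2) ≈ -1.5000)
Mul(J, Function('q')(R)) = Mul(Rational(-3, 2), Mul(-63, Add(-5, -63))) = Mul(Rational(-3, 2), Mul(-63, -68)) = Mul(Rational(-3, 2), 4284) = -6426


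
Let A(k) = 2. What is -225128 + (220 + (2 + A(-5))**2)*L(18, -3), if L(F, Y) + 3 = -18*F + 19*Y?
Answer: -315752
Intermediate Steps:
L(F, Y) = -3 - 18*F + 19*Y (L(F, Y) = -3 + (-18*F + 19*Y) = -3 - 18*F + 19*Y)
-225128 + (220 + (2 + A(-5))**2)*L(18, -3) = -225128 + (220 + (2 + 2)**2)*(-3 - 18*18 + 19*(-3)) = -225128 + (220 + 4**2)*(-3 - 324 - 57) = -225128 + (220 + 16)*(-384) = -225128 + 236*(-384) = -225128 - 90624 = -315752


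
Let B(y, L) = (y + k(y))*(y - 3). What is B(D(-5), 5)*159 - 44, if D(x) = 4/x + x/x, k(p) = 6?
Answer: -70106/25 ≈ -2804.2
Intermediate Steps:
D(x) = 1 + 4/x (D(x) = 4/x + 1 = 1 + 4/x)
B(y, L) = (-3 + y)*(6 + y) (B(y, L) = (y + 6)*(y - 3) = (6 + y)*(-3 + y) = (-3 + y)*(6 + y))
B(D(-5), 5)*159 - 44 = (-18 + ((4 - 5)/(-5))² + 3*((4 - 5)/(-5)))*159 - 44 = (-18 + (-⅕*(-1))² + 3*(-⅕*(-1)))*159 - 44 = (-18 + (⅕)² + 3*(⅕))*159 - 44 = (-18 + 1/25 + ⅗)*159 - 44 = -434/25*159 - 44 = -69006/25 - 44 = -70106/25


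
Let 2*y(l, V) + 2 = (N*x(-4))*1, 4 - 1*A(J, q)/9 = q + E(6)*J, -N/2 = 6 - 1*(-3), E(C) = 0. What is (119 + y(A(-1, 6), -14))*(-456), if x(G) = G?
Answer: -70224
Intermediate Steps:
N = -18 (N = -2*(6 - 1*(-3)) = -2*(6 + 3) = -2*9 = -18)
A(J, q) = 36 - 9*q (A(J, q) = 36 - 9*(q + 0*J) = 36 - 9*(q + 0) = 36 - 9*q)
y(l, V) = 35 (y(l, V) = -1 + (-18*(-4)*1)/2 = -1 + (72*1)/2 = -1 + (1/2)*72 = -1 + 36 = 35)
(119 + y(A(-1, 6), -14))*(-456) = (119 + 35)*(-456) = 154*(-456) = -70224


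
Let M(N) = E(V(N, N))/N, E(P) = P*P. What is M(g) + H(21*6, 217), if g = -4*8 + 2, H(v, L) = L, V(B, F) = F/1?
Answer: 187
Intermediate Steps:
V(B, F) = F (V(B, F) = F*1 = F)
E(P) = P**2
g = -30 (g = -32 + 2 = -30)
M(N) = N (M(N) = N**2/N = N)
M(g) + H(21*6, 217) = -30 + 217 = 187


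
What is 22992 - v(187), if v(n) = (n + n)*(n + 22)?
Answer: -55174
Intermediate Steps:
v(n) = 2*n*(22 + n) (v(n) = (2*n)*(22 + n) = 2*n*(22 + n))
22992 - v(187) = 22992 - 2*187*(22 + 187) = 22992 - 2*187*209 = 22992 - 1*78166 = 22992 - 78166 = -55174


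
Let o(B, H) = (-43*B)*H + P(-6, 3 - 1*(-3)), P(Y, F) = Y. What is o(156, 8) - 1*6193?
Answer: -59863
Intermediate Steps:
o(B, H) = -6 - 43*B*H (o(B, H) = (-43*B)*H - 6 = -43*B*H - 6 = -6 - 43*B*H)
o(156, 8) - 1*6193 = (-6 - 43*156*8) - 1*6193 = (-6 - 53664) - 6193 = -53670 - 6193 = -59863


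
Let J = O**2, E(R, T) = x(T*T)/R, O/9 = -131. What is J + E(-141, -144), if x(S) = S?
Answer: 65325015/47 ≈ 1.3899e+6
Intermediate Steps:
O = -1179 (O = 9*(-131) = -1179)
E(R, T) = T**2/R (E(R, T) = (T*T)/R = T**2/R)
J = 1390041 (J = (-1179)**2 = 1390041)
J + E(-141, -144) = 1390041 + (-144)**2/(-141) = 1390041 - 1/141*20736 = 1390041 - 6912/47 = 65325015/47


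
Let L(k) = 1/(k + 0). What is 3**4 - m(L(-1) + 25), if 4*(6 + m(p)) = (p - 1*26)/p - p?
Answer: 4465/48 ≈ 93.021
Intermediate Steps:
L(k) = 1/k
m(p) = -6 - p/4 + (-26 + p)/(4*p) (m(p) = -6 + ((p - 1*26)/p - p)/4 = -6 + ((p - 26)/p - p)/4 = -6 + ((-26 + p)/p - p)/4 = -6 + (-p + (-26 + p)/p)/4 = -6 + (-p/4 + (-26 + p)/(4*p)) = -6 - p/4 + (-26 + p)/(4*p))
3**4 - m(L(-1) + 25) = 3**4 - (-26 - (1/(-1) + 25)*(23 + (1/(-1) + 25)))/(4*(1/(-1) + 25)) = 81 - (-26 - (-1 + 25)*(23 + (-1 + 25)))/(4*(-1 + 25)) = 81 - (-26 - 1*24*(23 + 24))/(4*24) = 81 - (-26 - 1*24*47)/(4*24) = 81 - (-26 - 1128)/(4*24) = 81 - (-1154)/(4*24) = 81 - 1*(-577/48) = 81 + 577/48 = 4465/48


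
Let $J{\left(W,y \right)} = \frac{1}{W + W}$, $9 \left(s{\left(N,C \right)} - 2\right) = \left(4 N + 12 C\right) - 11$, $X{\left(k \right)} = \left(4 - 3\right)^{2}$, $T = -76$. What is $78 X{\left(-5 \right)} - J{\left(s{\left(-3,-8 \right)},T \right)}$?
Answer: $\frac{15765}{202} \approx 78.045$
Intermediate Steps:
$X{\left(k \right)} = 1$ ($X{\left(k \right)} = 1^{2} = 1$)
$s{\left(N,C \right)} = \frac{7}{9} + \frac{4 C}{3} + \frac{4 N}{9}$ ($s{\left(N,C \right)} = 2 + \frac{\left(4 N + 12 C\right) - 11}{9} = 2 + \frac{-11 + 4 N + 12 C}{9} = 2 + \left(- \frac{11}{9} + \frac{4 C}{3} + \frac{4 N}{9}\right) = \frac{7}{9} + \frac{4 C}{3} + \frac{4 N}{9}$)
$J{\left(W,y \right)} = \frac{1}{2 W}$
$78 X{\left(-5 \right)} - J{\left(s{\left(-3,-8 \right)},T \right)} = 78 \cdot 1 - \frac{1}{2 \left(\frac{7}{9} + \frac{4}{3} \left(-8\right) + \frac{4}{9} \left(-3\right)\right)} = 78 - \frac{1}{2 \left(\frac{7}{9} - \frac{32}{3} - \frac{4}{3}\right)} = 78 - \frac{1}{2 \left(- \frac{101}{9}\right)} = 78 - \frac{1}{2} \left(- \frac{9}{101}\right) = 78 - - \frac{9}{202} = 78 + \frac{9}{202} = \frac{15765}{202}$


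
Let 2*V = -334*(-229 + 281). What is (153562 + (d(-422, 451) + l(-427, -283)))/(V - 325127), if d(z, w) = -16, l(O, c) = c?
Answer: -153263/333811 ≈ -0.45913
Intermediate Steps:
V = -8684 (V = (-334*(-229 + 281))/2 = (-334*52)/2 = (½)*(-17368) = -8684)
(153562 + (d(-422, 451) + l(-427, -283)))/(V - 325127) = (153562 + (-16 - 283))/(-8684 - 325127) = (153562 - 299)/(-333811) = 153263*(-1/333811) = -153263/333811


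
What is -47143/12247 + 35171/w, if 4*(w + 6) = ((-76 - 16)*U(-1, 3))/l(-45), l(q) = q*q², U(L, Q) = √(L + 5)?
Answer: -39276886238297/6695483888 ≈ -5866.2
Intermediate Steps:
U(L, Q) = √(5 + L)
l(q) = q³
w = -546704/91125 (w = -6 + (((-76 - 16)*√(5 - 1))/((-45)³))/4 = -6 + (-92*√4/(-91125))/4 = -6 + (-92*2*(-1/91125))/4 = -6 + (-184*(-1/91125))/4 = -6 + (¼)*(184/91125) = -6 + 46/91125 = -546704/91125 ≈ -5.9995)
-47143/12247 + 35171/w = -47143/12247 + 35171/(-546704/91125) = -47143*1/12247 + 35171*(-91125/546704) = -47143/12247 - 3204957375/546704 = -39276886238297/6695483888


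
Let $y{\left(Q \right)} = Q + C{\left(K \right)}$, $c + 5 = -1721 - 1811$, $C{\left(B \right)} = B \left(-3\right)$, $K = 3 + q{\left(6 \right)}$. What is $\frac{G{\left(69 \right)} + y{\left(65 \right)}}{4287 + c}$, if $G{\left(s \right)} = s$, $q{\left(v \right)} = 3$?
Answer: $\frac{58}{375} \approx 0.15467$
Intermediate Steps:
$K = 6$ ($K = 3 + 3 = 6$)
$C{\left(B \right)} = - 3 B$
$c = -3537$ ($c = -5 - 3532 = -3537$)
$y{\left(Q \right)} = -18 + Q$ ($y{\left(Q \right)} = Q - 18 = -18 + Q$)
$\frac{G{\left(69 \right)} + y{\left(65 \right)}}{4287 + c} = \frac{69 + \left(-18 + 65\right)}{4287 - 3537} = \frac{69 + 47}{750} = 116 \cdot \frac{1}{750} = \frac{58}{375}$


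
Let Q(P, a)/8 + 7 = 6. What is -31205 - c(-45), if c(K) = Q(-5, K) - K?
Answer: -31242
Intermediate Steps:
Q(P, a) = -8 (Q(P, a) = -56 + 8*6 = -56 + 48 = -8)
c(K) = -8 - K
-31205 - c(-45) = -31205 - (-8 - 1*(-45)) = -31205 - (-8 + 45) = -31205 - 1*37 = -31205 - 37 = -31242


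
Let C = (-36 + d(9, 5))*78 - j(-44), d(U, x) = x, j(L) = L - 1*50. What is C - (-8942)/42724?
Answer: -49640817/21362 ≈ -2323.8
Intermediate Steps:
j(L) = -50 + L (j(L) = L - 50 = -50 + L)
C = -2324 (C = (-36 + 5)*78 - (-50 - 44) = -31*78 - 1*(-94) = -2418 + 94 = -2324)
C - (-8942)/42724 = -2324 - (-8942)/42724 = -2324 - 1*(-4471/21362) = -2324 + 4471/21362 = -49640817/21362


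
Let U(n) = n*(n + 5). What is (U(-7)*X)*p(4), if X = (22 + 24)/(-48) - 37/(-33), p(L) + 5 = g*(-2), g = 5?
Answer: -1505/44 ≈ -34.205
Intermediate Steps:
U(n) = n*(5 + n)
p(L) = -15 (p(L) = -5 + 5*(-2) = -5 - 10 = -15)
X = 43/264 (X = 46*(-1/48) - 37*(-1/33) = -23/24 + 37/33 = 43/264 ≈ 0.16288)
(U(-7)*X)*p(4) = (-7*(5 - 7)*(43/264))*(-15) = (-7*(-2)*(43/264))*(-15) = (14*(43/264))*(-15) = (301/132)*(-15) = -1505/44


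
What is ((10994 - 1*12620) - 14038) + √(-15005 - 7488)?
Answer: -15664 + I*√22493 ≈ -15664.0 + 149.98*I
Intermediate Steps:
((10994 - 1*12620) - 14038) + √(-15005 - 7488) = ((10994 - 12620) - 14038) + √(-22493) = (-1626 - 14038) + I*√22493 = -15664 + I*√22493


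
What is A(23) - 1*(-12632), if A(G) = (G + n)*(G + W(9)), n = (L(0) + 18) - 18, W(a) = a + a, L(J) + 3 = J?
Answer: 13452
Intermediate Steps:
L(J) = -3 + J
W(a) = 2*a
n = -3 (n = ((-3 + 0) + 18) - 18 = (-3 + 18) - 18 = 15 - 18 = -3)
A(G) = (-3 + G)*(18 + G) (A(G) = (G - 3)*(G + 2*9) = (-3 + G)*(G + 18) = (-3 + G)*(18 + G))
A(23) - 1*(-12632) = (-54 + 23**2 + 15*23) - 1*(-12632) = (-54 + 529 + 345) + 12632 = 820 + 12632 = 13452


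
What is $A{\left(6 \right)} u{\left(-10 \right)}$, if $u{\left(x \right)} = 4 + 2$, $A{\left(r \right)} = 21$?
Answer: $126$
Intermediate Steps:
$u{\left(x \right)} = 6$
$A{\left(6 \right)} u{\left(-10 \right)} = 21 \cdot 6 = 126$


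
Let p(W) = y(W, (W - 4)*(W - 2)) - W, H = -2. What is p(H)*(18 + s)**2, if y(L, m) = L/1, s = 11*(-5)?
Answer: 0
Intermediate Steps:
s = -55
y(L, m) = L (y(L, m) = L*1 = L)
p(W) = 0 (p(W) = W - W = 0)
p(H)*(18 + s)**2 = 0*(18 - 55)**2 = 0*(-37)**2 = 0*1369 = 0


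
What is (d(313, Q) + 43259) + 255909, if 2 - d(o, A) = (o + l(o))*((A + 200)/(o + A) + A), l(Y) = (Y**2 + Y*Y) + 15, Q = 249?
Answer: -13692530701/281 ≈ -4.8728e+7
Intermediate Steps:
l(Y) = 15 + 2*Y**2 (l(Y) = (Y**2 + Y**2) + 15 = 2*Y**2 + 15 = 15 + 2*Y**2)
d(o, A) = 2 - (A + (200 + A)/(A + o))*(15 + o + 2*o**2) (d(o, A) = 2 - (o + (15 + 2*o**2))*((A + 200)/(o + A) + A) = 2 - (15 + o + 2*o**2)*((200 + A)/(A + o) + A) = 2 - (15 + o + 2*o**2)*(A + (200 + A)/(A + o)) = 2 - (A + (200 + A)/(A + o))*(15 + o + 2*o**2))
(d(313, Q) + 43259) + 255909 = ((-3000 - 400*313**2 - 198*313 - 15*249**2 - 13*249 - 1*313*249**2 - 16*249*313 - 3*249*313**2 - 2*249*313**3 - 2*249**2*313**2)/(249 + 313) + 43259) + 255909 = ((-3000 - 400*97969 - 61974 - 15*62001 - 3237 - 1*313*62001 - 1246992 - 3*249*97969 - 2*249*30664297 - 2*62001*97969)/562 + 43259) + 255909 = ((-3000 - 39187600 - 61974 - 930015 - 3237 - 19406313 - 1246992 - 73182843 - 15270819906 - 12148351938)/562 + 43259) + 255909 = ((1/562)*(-27553193818) + 43259) + 255909 = (-13776596909/281 + 43259) + 255909 = -13764441130/281 + 255909 = -13692530701/281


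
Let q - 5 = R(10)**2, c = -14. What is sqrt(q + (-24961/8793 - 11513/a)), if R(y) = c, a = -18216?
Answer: sqrt(1749018431951978)/2966172 ≈ 14.099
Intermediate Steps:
R(y) = -14
q = 201 (q = 5 + (-14)**2 = 5 + 196 = 201)
sqrt(q + (-24961/8793 - 11513/a)) = sqrt(201 + (-24961/8793 - 11513/(-18216))) = sqrt(201 + (-24961*1/8793 - 11513*(-1/18216))) = sqrt(201 + (-24961/8793 + 11513/18216)) = sqrt(201 - 39272863/17797032) = sqrt(3537930569/17797032) = sqrt(1749018431951978)/2966172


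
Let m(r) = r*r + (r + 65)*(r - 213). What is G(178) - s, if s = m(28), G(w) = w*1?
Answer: 16599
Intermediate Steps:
m(r) = r² + (-213 + r)*(65 + r) (m(r) = r² + (65 + r)*(-213 + r) = r² + (-213 + r)*(65 + r))
G(w) = w
s = -16421 (s = -13845 - 148*28 + 2*28² = -13845 - 4144 + 2*784 = -13845 - 4144 + 1568 = -16421)
G(178) - s = 178 - 1*(-16421) = 178 + 16421 = 16599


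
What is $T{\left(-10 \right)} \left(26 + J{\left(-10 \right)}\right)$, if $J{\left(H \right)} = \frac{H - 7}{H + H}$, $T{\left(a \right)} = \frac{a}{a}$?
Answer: $\frac{537}{20} \approx 26.85$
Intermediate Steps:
$T{\left(a \right)} = 1$
$J{\left(H \right)} = \frac{-7 + H}{2 H}$
$T{\left(-10 \right)} \left(26 + J{\left(-10 \right)}\right) = 1 \left(26 + \frac{-7 - 10}{2 \left(-10\right)}\right) = 1 \left(26 + \frac{1}{2} \left(- \frac{1}{10}\right) \left(-17\right)\right) = 1 \left(26 + \frac{17}{20}\right) = 1 \cdot \frac{537}{20} = \frac{537}{20}$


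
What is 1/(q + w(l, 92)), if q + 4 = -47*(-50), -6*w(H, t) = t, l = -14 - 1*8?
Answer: 3/6992 ≈ 0.00042906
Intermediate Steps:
l = -22 (l = -14 - 8 = -22)
w(H, t) = -t/6
q = 2346 (q = -4 - 47*(-50) = -4 + 2350 = 2346)
1/(q + w(l, 92)) = 1/(2346 - ⅙*92) = 1/(2346 - 46/3) = 1/(6992/3) = 3/6992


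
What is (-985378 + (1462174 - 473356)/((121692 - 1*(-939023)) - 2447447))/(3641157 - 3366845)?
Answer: -227742698919/63399538064 ≈ -3.5922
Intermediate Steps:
(-985378 + (1462174 - 473356)/((121692 - 1*(-939023)) - 2447447))/(3641157 - 3366845) = (-985378 + 988818/((121692 + 939023) - 2447447))/274312 = (-985378 + 988818/(1060715 - 2447447))*(1/274312) = (-985378 + 988818/(-1386732))*(1/274312) = (-985378 + 988818*(-1/1386732))*(1/274312) = (-985378 - 164803/231122)*(1/274312) = -227742698919/231122*1/274312 = -227742698919/63399538064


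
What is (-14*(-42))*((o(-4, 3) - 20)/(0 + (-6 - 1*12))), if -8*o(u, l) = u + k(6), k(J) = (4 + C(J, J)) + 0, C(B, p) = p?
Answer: 4067/6 ≈ 677.83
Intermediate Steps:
k(J) = 4 + J (k(J) = (4 + J) + 0 = 4 + J)
o(u, l) = -5/4 - u/8 (o(u, l) = -(u + (4 + 6))/8 = -(u + 10)/8 = -(10 + u)/8 = -5/4 - u/8)
(-14*(-42))*((o(-4, 3) - 20)/(0 + (-6 - 1*12))) = (-14*(-42))*(((-5/4 - ⅛*(-4)) - 20)/(0 + (-6 - 1*12))) = 588*(((-5/4 + ½) - 20)/(0 + (-6 - 12))) = 588*((-¾ - 20)/(0 - 18)) = 588*(-83/4/(-18)) = 588*(-83/4*(-1/18)) = 588*(83/72) = 4067/6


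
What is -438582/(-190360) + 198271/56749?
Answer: 31315978739/5401369820 ≈ 5.7978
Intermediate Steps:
-438582/(-190360) + 198271/56749 = -438582*(-1/190360) + 198271*(1/56749) = 219291/95180 + 198271/56749 = 31315978739/5401369820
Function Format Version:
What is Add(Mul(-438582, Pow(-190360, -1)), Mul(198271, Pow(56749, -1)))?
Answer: Rational(31315978739, 5401369820) ≈ 5.7978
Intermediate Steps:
Add(Mul(-438582, Pow(-190360, -1)), Mul(198271, Pow(56749, -1))) = Add(Mul(-438582, Rational(-1, 190360)), Mul(198271, Rational(1, 56749))) = Add(Rational(219291, 95180), Rational(198271, 56749)) = Rational(31315978739, 5401369820)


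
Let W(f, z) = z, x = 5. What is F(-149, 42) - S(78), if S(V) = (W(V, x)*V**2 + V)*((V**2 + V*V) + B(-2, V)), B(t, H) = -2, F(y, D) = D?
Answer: -371038626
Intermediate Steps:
S(V) = (-2 + 2*V**2)*(V + 5*V**2) (S(V) = (5*V**2 + V)*((V**2 + V*V) - 2) = (V + 5*V**2)*((V**2 + V**2) - 2) = (V + 5*V**2)*(2*V**2 - 2) = (V + 5*V**2)*(-2 + 2*V**2) = (-2 + 2*V**2)*(V + 5*V**2))
F(-149, 42) - S(78) = 42 - 2*78*(-1 + 78**2 - 5*78 + 5*78**3) = 42 - 2*78*(-1 + 6084 - 390 + 5*474552) = 42 - 2*78*(-1 + 6084 - 390 + 2372760) = 42 - 2*78*2378453 = 42 - 1*371038668 = 42 - 371038668 = -371038626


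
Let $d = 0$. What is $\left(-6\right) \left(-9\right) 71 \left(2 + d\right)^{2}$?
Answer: $15336$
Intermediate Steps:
$\left(-6\right) \left(-9\right) 71 \left(2 + d\right)^{2} = \left(-6\right) \left(-9\right) 71 \left(2 + 0\right)^{2} = 54 \cdot 71 \cdot 2^{2} = 3834 \cdot 4 = 15336$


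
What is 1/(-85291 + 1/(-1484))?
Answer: -1484/126571845 ≈ -1.1725e-5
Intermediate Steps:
1/(-85291 + 1/(-1484)) = 1/(-85291 - 1/1484) = 1/(-126571845/1484) = -1484/126571845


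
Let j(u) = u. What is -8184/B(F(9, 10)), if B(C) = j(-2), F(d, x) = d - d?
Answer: 4092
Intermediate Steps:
F(d, x) = 0
B(C) = -2
-8184/B(F(9, 10)) = -8184/(-2) = -8184*(-½) = 4092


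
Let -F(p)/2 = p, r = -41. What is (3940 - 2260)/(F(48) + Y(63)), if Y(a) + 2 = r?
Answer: -1680/139 ≈ -12.086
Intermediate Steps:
F(p) = -2*p
Y(a) = -43 (Y(a) = -2 - 41 = -43)
(3940 - 2260)/(F(48) + Y(63)) = (3940 - 2260)/(-2*48 - 43) = 1680/(-96 - 43) = 1680/(-139) = 1680*(-1/139) = -1680/139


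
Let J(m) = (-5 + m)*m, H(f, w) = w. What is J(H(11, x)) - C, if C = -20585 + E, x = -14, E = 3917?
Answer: 16934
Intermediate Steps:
C = -16668 (C = -20585 + 3917 = -16668)
J(m) = m*(-5 + m)
J(H(11, x)) - C = -14*(-5 - 14) - 1*(-16668) = -14*(-19) + 16668 = 266 + 16668 = 16934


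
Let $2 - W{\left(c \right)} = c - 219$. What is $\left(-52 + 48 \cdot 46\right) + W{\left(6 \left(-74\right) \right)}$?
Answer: $2821$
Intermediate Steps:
$W{\left(c \right)} = 221 - c$ ($W{\left(c \right)} = 2 - \left(c - 219\right) = 2 - \left(-219 + c\right) = 221 - c$)
$\left(-52 + 48 \cdot 46\right) + W{\left(6 \left(-74\right) \right)} = \left(-52 + 48 \cdot 46\right) - \left(-221 + 6 \left(-74\right)\right) = \left(-52 + 2208\right) + \left(221 - -444\right) = 2156 + \left(221 + 444\right) = 2156 + 665 = 2821$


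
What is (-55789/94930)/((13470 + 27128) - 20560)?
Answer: -55789/1902207340 ≈ -2.9329e-5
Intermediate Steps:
(-55789/94930)/((13470 + 27128) - 20560) = (-55789*1/94930)/(40598 - 20560) = -55789/94930/20038 = -55789/94930*1/20038 = -55789/1902207340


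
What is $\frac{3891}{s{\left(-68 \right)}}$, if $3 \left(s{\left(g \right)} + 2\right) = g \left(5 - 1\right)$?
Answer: $- \frac{11673}{278} \approx -41.989$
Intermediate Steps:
$s{\left(g \right)} = -2 + \frac{4 g}{3}$ ($s{\left(g \right)} = -2 + \frac{g \left(5 - 1\right)}{3} = -2 + \frac{g 4}{3} = -2 + \frac{4 g}{3}$)
$\frac{3891}{s{\left(-68 \right)}} = \frac{3891}{-2 + \frac{4}{3} \left(-68\right)} = \frac{3891}{-2 - \frac{272}{3}} = \frac{3891}{- \frac{278}{3}} = 3891 \left(- \frac{3}{278}\right) = - \frac{11673}{278}$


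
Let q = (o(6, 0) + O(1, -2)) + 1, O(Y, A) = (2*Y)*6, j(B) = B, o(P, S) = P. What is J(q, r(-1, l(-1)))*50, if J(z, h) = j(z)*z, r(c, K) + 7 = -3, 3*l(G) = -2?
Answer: 18050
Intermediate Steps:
l(G) = -⅔ (l(G) = (⅓)*(-2) = -⅔)
r(c, K) = -10 (r(c, K) = -7 - 3 = -10)
O(Y, A) = 12*Y
q = 19 (q = (6 + 12*1) + 1 = (6 + 12) + 1 = 18 + 1 = 19)
J(z, h) = z² (J(z, h) = z*z = z²)
J(q, r(-1, l(-1)))*50 = 19²*50 = 361*50 = 18050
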